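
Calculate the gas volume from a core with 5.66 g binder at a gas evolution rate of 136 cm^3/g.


Formula: V_gas = W_binder * gas_evolution_rate
V = 5.66 g * 136 cm^3/g = 769.7600 cm^3


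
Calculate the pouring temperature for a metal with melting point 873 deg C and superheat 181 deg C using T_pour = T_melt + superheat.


Formula: T_pour = T_melt + Superheat
T_pour = 873 + 181 = 1054 deg C


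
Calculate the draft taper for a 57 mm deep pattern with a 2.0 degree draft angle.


Formula: taper = depth * tan(draft_angle)
tan(2.0 deg) = 0.0349208
taper = 57 mm * 0.0349208 = 1.9905 mm

Answer: 1.9905 mm


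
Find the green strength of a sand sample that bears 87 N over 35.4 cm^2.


Formula: Compressive Strength = Force / Area
Strength = 87 N / 35.4 cm^2 = 2.4576 N/cm^2

Answer: 2.4576 N/cm^2


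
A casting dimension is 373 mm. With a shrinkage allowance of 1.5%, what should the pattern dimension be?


Formula: L_pattern = L_casting * (1 + shrinkage_rate/100)
Shrinkage factor = 1 + 1.5/100 = 1.015
L_pattern = 373 mm * 1.015 = 378.5950 mm

Answer: 378.5950 mm


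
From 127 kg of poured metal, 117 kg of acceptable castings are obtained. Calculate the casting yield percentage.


Formula: Casting Yield = (W_good / W_total) * 100
Yield = (117 kg / 127 kg) * 100 = 92.1260%

Final answer: 92.1260%


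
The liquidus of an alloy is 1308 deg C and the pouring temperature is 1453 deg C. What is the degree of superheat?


Formula: Superheat = T_pour - T_melt
Superheat = 1453 - 1308 = 145 deg C

Answer: 145 deg C


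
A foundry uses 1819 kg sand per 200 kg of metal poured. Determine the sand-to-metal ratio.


Formula: Sand-to-Metal Ratio = W_sand / W_metal
Ratio = 1819 kg / 200 kg = 9.0950

9.0950


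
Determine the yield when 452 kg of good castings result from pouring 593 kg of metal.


Formula: Casting Yield = (W_good / W_total) * 100
Yield = (452 kg / 593 kg) * 100 = 76.2226%

Final answer: 76.2226%


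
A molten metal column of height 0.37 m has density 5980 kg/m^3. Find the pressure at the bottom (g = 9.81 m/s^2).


Formula: P = rho * g * h
rho * g = 5980 * 9.81 = 58663.8 N/m^3
P = 58663.8 * 0.37 = 21705.6060 Pa

21705.6060 Pa


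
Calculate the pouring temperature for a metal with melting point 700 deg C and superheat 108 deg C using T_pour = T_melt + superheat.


Formula: T_pour = T_melt + Superheat
T_pour = 700 + 108 = 808 deg C

Answer: 808 deg C


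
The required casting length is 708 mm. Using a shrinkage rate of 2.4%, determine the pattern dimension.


Formula: L_pattern = L_casting * (1 + shrinkage_rate/100)
Shrinkage factor = 1 + 2.4/100 = 1.024
L_pattern = 708 mm * 1.024 = 724.9920 mm

Answer: 724.9920 mm


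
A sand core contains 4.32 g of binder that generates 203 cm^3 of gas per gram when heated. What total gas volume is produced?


Formula: V_gas = W_binder * gas_evolution_rate
V = 4.32 g * 203 cm^3/g = 876.9600 cm^3

Final answer: 876.9600 cm^3


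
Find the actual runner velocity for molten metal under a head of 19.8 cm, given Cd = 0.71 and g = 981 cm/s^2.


Formula: v = Cd * sqrt(2 * g * h)  (Torricelli with discharge coefficient)
2*g*h = 2 * 981 * 19.8 = 38847.6 cm^2/s^2
sqrt(38847.6) = 197.09795 cm/s
v = 0.71 * 197.09795 = 139.9395 cm/s

Final answer: 139.9395 cm/s


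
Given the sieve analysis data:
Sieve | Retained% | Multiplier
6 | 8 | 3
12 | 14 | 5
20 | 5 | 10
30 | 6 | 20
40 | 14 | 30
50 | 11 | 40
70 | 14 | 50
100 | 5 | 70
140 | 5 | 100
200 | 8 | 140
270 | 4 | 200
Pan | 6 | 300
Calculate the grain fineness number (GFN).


Formula: GFN = sum(pct * multiplier) / sum(pct)
sum(pct * multiplier) = 6394
sum(pct) = 100
GFN = 6394 / 100 = 63.94

Answer: 63.94


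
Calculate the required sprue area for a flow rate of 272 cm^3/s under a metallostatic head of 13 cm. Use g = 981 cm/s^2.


Formula: v = sqrt(2*g*h), A = Q/v
Velocity: v = sqrt(2 * 981 * 13) = sqrt(25506) = 159.7060 cm/s
Sprue area: A = Q / v = 272 / 159.7060 = 1.7031 cm^2

Final answer: 1.7031 cm^2


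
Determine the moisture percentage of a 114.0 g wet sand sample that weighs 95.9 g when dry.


Formula: MC = (W_wet - W_dry) / W_wet * 100
Water mass = 114.0 - 95.9 = 18.1 g
MC = 18.1 / 114.0 * 100 = 15.8772%

Final answer: 15.8772%


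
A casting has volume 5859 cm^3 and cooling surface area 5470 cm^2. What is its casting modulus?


Formula: Casting Modulus M = V / A
M = 5859 cm^3 / 5470 cm^2 = 1.0711 cm

1.0711 cm


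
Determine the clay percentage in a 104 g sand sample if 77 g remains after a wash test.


Formula: Clay% = (W_total - W_washed) / W_total * 100
Clay mass = 104 - 77 = 27 g
Clay% = 27 / 104 * 100 = 25.9615%


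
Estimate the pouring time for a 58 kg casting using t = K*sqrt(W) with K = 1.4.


Formula: t = K * sqrt(W)
sqrt(W) = sqrt(58) = 7.61577
t = 1.4 * 7.61577 = 10.6621 s

10.6621 s


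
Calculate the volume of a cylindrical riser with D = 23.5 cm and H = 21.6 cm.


Formula: V = pi * (D/2)^2 * H  (cylinder volume)
Radius = D/2 = 23.5/2 = 11.75 cm
V = pi * 11.75^2 * 21.6 = 9368.7005 cm^3

9368.7005 cm^3


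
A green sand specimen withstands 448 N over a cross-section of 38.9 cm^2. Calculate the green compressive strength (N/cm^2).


Formula: Compressive Strength = Force / Area
Strength = 448 N / 38.9 cm^2 = 11.5167 N/cm^2

Final answer: 11.5167 N/cm^2


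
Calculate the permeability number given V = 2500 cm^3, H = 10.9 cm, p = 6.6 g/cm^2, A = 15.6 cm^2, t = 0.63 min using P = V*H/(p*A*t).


Formula: Permeability Number P = (V * H) / (p * A * t)
Numerator: V * H = 2500 * 10.9 = 27250.0
Denominator: p * A * t = 6.6 * 15.6 * 0.63 = 64.8648
P = 27250.0 / 64.8648 = 420.1046

Answer: 420.1046


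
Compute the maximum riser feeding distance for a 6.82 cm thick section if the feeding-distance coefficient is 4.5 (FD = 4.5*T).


Formula: FD = 4.5 * T  (riser feeding-distance rule)
FD = 4.5 * 6.82 cm = 30.6900 cm

Final answer: 30.6900 cm


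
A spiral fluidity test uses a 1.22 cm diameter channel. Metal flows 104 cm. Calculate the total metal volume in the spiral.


Formula: V = pi * (d/2)^2 * L  (cylinder volume)
Radius = 1.22/2 = 0.61 cm
V = pi * 0.61^2 * 104 = 121.5746 cm^3


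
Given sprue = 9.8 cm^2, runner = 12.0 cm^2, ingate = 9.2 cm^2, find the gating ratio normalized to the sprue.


Sprue:Runner:Ingate = 1 : 12.0/9.8 : 9.2/9.8 = 1:1.22:0.94


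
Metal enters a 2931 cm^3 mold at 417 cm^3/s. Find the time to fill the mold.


Formula: t_fill = V_mold / Q_flow
t = 2931 cm^3 / 417 cm^3/s = 7.0288 s

Final answer: 7.0288 s


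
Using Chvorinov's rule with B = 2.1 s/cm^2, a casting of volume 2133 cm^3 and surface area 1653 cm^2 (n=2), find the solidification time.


Formula: t_s = B * (V/A)^n  (Chvorinov's rule, n=2)
Modulus M = V/A = 2133/1653 = 1.290381 cm
M^2 = 1.290381^2 = 1.665083 cm^2
t_s = 2.1 * 1.665083 = 3.4967 s

Final answer: 3.4967 s


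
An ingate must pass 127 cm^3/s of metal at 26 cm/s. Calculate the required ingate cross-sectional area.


Formula: A_ingate = Q / v  (continuity equation)
A = 127 cm^3/s / 26 cm/s = 4.8846 cm^2

Final answer: 4.8846 cm^2


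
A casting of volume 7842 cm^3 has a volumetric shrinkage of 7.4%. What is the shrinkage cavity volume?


Formula: V_shrink = V_casting * shrinkage_pct / 100
V_shrink = 7842 cm^3 * 7.4 / 100 = 580.3080 cm^3


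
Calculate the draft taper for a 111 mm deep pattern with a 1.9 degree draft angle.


Formula: taper = depth * tan(draft_angle)
tan(1.9 deg) = 0.0331734
taper = 111 mm * 0.0331734 = 3.6822 mm

Final answer: 3.6822 mm


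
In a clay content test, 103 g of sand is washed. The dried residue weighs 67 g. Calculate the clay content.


Formula: Clay% = (W_total - W_washed) / W_total * 100
Clay mass = 103 - 67 = 36 g
Clay% = 36 / 103 * 100 = 34.9515%

Answer: 34.9515%


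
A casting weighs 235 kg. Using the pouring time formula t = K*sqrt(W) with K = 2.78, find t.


Formula: t = K * sqrt(W)
sqrt(W) = sqrt(235) = 15.32971
t = 2.78 * 15.32971 = 42.6166 s


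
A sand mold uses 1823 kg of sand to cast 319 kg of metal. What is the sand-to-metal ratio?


Formula: Sand-to-Metal Ratio = W_sand / W_metal
Ratio = 1823 kg / 319 kg = 5.7147

Answer: 5.7147


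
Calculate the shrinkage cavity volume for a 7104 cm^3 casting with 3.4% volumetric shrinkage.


Formula: V_shrink = V_casting * shrinkage_pct / 100
V_shrink = 7104 cm^3 * 3.4 / 100 = 241.5360 cm^3


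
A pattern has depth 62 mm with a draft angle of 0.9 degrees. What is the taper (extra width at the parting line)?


Formula: taper = depth * tan(draft_angle)
tan(0.9 deg) = 0.0157093
taper = 62 mm * 0.0157093 = 0.9740 mm

Answer: 0.9740 mm


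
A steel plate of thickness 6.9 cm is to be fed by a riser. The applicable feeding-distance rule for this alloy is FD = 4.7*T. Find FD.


Formula: FD = 4.7 * T  (riser feeding-distance rule)
FD = 4.7 * 6.9 cm = 32.4300 cm


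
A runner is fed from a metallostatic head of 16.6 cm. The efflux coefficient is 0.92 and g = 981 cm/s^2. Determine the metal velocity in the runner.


Formula: v = Cd * sqrt(2 * g * h)  (Torricelli with discharge coefficient)
2*g*h = 2 * 981 * 16.6 = 32569.2 cm^2/s^2
sqrt(32569.2) = 180.46939 cm/s
v = 0.92 * 180.46939 = 166.0318 cm/s


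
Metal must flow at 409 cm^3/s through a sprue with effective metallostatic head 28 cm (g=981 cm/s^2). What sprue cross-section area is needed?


Formula: v = sqrt(2*g*h), A = Q/v
Velocity: v = sqrt(2 * 981 * 28) = sqrt(54936) = 234.3843 cm/s
Sprue area: A = Q / v = 409 / 234.3843 = 1.7450 cm^2

1.7450 cm^2


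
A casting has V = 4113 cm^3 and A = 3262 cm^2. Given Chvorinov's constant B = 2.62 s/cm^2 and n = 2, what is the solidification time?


Formula: t_s = B * (V/A)^n  (Chvorinov's rule, n=2)
Modulus M = V/A = 4113/3262 = 1.260883 cm
M^2 = 1.260883^2 = 1.589826 cm^2
t_s = 2.62 * 1.589826 = 4.1653 s


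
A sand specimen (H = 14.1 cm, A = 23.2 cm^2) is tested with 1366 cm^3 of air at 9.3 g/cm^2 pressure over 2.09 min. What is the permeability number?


Formula: Permeability Number P = (V * H) / (p * A * t)
Numerator: V * H = 1366 * 14.1 = 19260.6
Denominator: p * A * t = 9.3 * 23.2 * 2.09 = 450.9384
P = 19260.6 / 450.9384 = 42.7123


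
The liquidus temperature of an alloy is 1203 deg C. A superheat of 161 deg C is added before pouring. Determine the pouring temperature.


Formula: T_pour = T_melt + Superheat
T_pour = 1203 + 161 = 1364 deg C


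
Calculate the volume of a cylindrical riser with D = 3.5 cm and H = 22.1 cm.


Formula: V = pi * (D/2)^2 * H  (cylinder volume)
Radius = D/2 = 3.5/2 = 1.75 cm
V = pi * 1.75^2 * 22.1 = 212.6269 cm^3


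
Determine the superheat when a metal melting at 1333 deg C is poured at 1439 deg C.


Formula: Superheat = T_pour - T_melt
Superheat = 1439 - 1333 = 106 deg C

Final answer: 106 deg C


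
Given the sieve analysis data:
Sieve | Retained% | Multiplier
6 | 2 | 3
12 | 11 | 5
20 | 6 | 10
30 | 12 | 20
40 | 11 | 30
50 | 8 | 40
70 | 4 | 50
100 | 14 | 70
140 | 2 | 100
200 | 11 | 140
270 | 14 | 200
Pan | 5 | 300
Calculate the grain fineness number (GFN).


Formula: GFN = sum(pct * multiplier) / sum(pct)
sum(pct * multiplier) = 8231
sum(pct) = 100
GFN = 8231 / 100 = 82.31


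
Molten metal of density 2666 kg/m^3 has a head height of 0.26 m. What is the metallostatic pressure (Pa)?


Formula: P = rho * g * h
rho * g = 2666 * 9.81 = 26153.46 N/m^3
P = 26153.46 * 0.26 = 6799.8996 Pa

Final answer: 6799.8996 Pa


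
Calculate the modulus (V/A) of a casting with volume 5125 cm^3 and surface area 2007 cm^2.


Formula: Casting Modulus M = V / A
M = 5125 cm^3 / 2007 cm^2 = 2.5536 cm

Final answer: 2.5536 cm


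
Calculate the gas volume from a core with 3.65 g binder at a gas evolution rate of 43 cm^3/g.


Formula: V_gas = W_binder * gas_evolution_rate
V = 3.65 g * 43 cm^3/g = 156.9500 cm^3


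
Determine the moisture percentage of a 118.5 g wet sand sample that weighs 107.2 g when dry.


Formula: MC = (W_wet - W_dry) / W_wet * 100
Water mass = 118.5 - 107.2 = 11.3 g
MC = 11.3 / 118.5 * 100 = 9.5359%


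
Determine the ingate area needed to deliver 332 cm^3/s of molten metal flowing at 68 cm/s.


Formula: A_ingate = Q / v  (continuity equation)
A = 332 cm^3/s / 68 cm/s = 4.8824 cm^2


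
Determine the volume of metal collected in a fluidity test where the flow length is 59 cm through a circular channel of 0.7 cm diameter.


Formula: V = pi * (d/2)^2 * L  (cylinder volume)
Radius = 0.7/2 = 0.35 cm
V = pi * 0.35^2 * 59 = 22.7059 cm^3

Final answer: 22.7059 cm^3


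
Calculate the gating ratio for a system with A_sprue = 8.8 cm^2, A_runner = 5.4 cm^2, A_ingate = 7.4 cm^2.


Sprue:Runner:Ingate = 1 : 5.4/8.8 : 7.4/8.8 = 1:0.61:0.84


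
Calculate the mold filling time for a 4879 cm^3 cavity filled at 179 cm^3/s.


Formula: t_fill = V_mold / Q_flow
t = 4879 cm^3 / 179 cm^3/s = 27.2570 s


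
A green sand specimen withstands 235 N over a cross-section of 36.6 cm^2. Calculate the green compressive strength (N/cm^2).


Formula: Compressive Strength = Force / Area
Strength = 235 N / 36.6 cm^2 = 6.4208 N/cm^2


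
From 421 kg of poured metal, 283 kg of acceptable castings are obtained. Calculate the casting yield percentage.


Formula: Casting Yield = (W_good / W_total) * 100
Yield = (283 kg / 421 kg) * 100 = 67.2209%

67.2209%


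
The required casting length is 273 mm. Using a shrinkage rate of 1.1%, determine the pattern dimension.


Formula: L_pattern = L_casting * (1 + shrinkage_rate/100)
Shrinkage factor = 1 + 1.1/100 = 1.011
L_pattern = 273 mm * 1.011 = 276.0030 mm

Final answer: 276.0030 mm


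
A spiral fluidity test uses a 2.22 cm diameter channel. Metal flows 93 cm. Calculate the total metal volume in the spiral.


Formula: V = pi * (d/2)^2 * L  (cylinder volume)
Radius = 2.22/2 = 1.11 cm
V = pi * 1.11^2 * 93 = 359.9803 cm^3

Final answer: 359.9803 cm^3


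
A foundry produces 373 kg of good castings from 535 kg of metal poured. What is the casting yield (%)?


Formula: Casting Yield = (W_good / W_total) * 100
Yield = (373 kg / 535 kg) * 100 = 69.7196%


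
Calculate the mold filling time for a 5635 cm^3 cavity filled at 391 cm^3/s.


Formula: t_fill = V_mold / Q_flow
t = 5635 cm^3 / 391 cm^3/s = 14.4118 s

14.4118 s


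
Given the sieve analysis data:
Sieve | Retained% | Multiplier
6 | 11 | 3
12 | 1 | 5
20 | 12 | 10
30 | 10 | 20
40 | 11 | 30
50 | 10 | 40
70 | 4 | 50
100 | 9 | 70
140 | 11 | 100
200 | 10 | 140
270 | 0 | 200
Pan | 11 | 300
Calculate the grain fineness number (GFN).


Formula: GFN = sum(pct * multiplier) / sum(pct)
sum(pct * multiplier) = 7718
sum(pct) = 100
GFN = 7718 / 100 = 77.18

Answer: 77.18


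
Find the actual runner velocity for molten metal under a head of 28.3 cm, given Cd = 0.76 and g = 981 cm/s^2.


Formula: v = Cd * sqrt(2 * g * h)  (Torricelli with discharge coefficient)
2*g*h = 2 * 981 * 28.3 = 55524.6 cm^2/s^2
sqrt(55524.6) = 235.63658 cm/s
v = 0.76 * 235.63658 = 179.0838 cm/s


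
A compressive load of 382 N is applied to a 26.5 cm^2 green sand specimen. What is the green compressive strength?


Formula: Compressive Strength = Force / Area
Strength = 382 N / 26.5 cm^2 = 14.4151 N/cm^2

Final answer: 14.4151 N/cm^2


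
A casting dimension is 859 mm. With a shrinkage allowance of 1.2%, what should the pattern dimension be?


Formula: L_pattern = L_casting * (1 + shrinkage_rate/100)
Shrinkage factor = 1 + 1.2/100 = 1.012
L_pattern = 859 mm * 1.012 = 869.3080 mm


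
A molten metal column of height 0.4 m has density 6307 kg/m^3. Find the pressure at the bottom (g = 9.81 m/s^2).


Formula: P = rho * g * h
rho * g = 6307 * 9.81 = 61871.67 N/m^3
P = 61871.67 * 0.4 = 24748.6680 Pa

24748.6680 Pa


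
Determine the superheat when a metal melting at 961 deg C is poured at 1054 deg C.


Formula: Superheat = T_pour - T_melt
Superheat = 1054 - 961 = 93 deg C

93 deg C


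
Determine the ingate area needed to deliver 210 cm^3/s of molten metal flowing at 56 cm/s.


Formula: A_ingate = Q / v  (continuity equation)
A = 210 cm^3/s / 56 cm/s = 3.7500 cm^2

3.7500 cm^2


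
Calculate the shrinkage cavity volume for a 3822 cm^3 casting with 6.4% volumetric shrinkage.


Formula: V_shrink = V_casting * shrinkage_pct / 100
V_shrink = 3822 cm^3 * 6.4 / 100 = 244.6080 cm^3

244.6080 cm^3


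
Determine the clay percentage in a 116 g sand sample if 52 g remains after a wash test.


Formula: Clay% = (W_total - W_washed) / W_total * 100
Clay mass = 116 - 52 = 64 g
Clay% = 64 / 116 * 100 = 55.1724%

55.1724%


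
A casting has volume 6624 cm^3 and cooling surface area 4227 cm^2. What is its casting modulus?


Formula: Casting Modulus M = V / A
M = 6624 cm^3 / 4227 cm^2 = 1.5671 cm

Answer: 1.5671 cm


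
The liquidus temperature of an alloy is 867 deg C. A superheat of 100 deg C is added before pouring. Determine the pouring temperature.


Formula: T_pour = T_melt + Superheat
T_pour = 867 + 100 = 967 deg C

967 deg C


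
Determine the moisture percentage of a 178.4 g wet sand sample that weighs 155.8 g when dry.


Formula: MC = (W_wet - W_dry) / W_wet * 100
Water mass = 178.4 - 155.8 = 22.6 g
MC = 22.6 / 178.4 * 100 = 12.6682%


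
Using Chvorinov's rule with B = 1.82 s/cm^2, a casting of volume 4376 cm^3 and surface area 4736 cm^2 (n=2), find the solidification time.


Formula: t_s = B * (V/A)^n  (Chvorinov's rule, n=2)
Modulus M = V/A = 4376/4736 = 0.923986 cm
M^2 = 0.923986^2 = 0.853750 cm^2
t_s = 1.82 * 0.853750 = 1.5538 s

Answer: 1.5538 s


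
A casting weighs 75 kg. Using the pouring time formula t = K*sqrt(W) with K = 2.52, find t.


Formula: t = K * sqrt(W)
sqrt(W) = sqrt(75) = 8.66025
t = 2.52 * 8.66025 = 21.8238 s

Answer: 21.8238 s


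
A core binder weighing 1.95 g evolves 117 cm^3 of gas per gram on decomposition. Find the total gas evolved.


Formula: V_gas = W_binder * gas_evolution_rate
V = 1.95 g * 117 cm^3/g = 228.1500 cm^3

228.1500 cm^3


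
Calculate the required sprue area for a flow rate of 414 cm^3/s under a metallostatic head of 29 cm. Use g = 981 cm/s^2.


Formula: v = sqrt(2*g*h), A = Q/v
Velocity: v = sqrt(2 * 981 * 29) = sqrt(56898) = 238.5330 cm/s
Sprue area: A = Q / v = 414 / 238.5330 = 1.7356 cm^2

Answer: 1.7356 cm^2


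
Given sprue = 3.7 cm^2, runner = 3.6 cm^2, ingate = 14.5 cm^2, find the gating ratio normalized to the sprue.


Sprue:Runner:Ingate = 1 : 3.6/3.7 : 14.5/3.7 = 1:0.97:3.92


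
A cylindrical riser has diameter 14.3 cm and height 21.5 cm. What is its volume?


Formula: V = pi * (D/2)^2 * H  (cylinder volume)
Radius = D/2 = 14.3/2 = 7.15 cm
V = pi * 7.15^2 * 21.5 = 3453.0305 cm^3

Answer: 3453.0305 cm^3


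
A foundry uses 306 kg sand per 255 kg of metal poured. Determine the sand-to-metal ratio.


Formula: Sand-to-Metal Ratio = W_sand / W_metal
Ratio = 306 kg / 255 kg = 1.2000

Answer: 1.2000


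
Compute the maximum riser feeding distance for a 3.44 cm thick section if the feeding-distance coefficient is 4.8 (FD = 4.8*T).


Formula: FD = 4.8 * T  (riser feeding-distance rule)
FD = 4.8 * 3.44 cm = 16.5120 cm

Answer: 16.5120 cm


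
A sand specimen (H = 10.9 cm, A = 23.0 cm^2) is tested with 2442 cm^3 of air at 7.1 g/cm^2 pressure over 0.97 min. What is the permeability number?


Formula: Permeability Number P = (V * H) / (p * A * t)
Numerator: V * H = 2442 * 10.9 = 26617.8
Denominator: p * A * t = 7.1 * 23.0 * 0.97 = 158.401
P = 26617.8 / 158.401 = 168.0406

Final answer: 168.0406


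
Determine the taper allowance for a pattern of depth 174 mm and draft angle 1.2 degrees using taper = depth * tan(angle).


Formula: taper = depth * tan(draft_angle)
tan(1.2 deg) = 0.0209470
taper = 174 mm * 0.0209470 = 3.6448 mm

Final answer: 3.6448 mm


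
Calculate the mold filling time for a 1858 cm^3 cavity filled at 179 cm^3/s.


Formula: t_fill = V_mold / Q_flow
t = 1858 cm^3 / 179 cm^3/s = 10.3799 s

10.3799 s


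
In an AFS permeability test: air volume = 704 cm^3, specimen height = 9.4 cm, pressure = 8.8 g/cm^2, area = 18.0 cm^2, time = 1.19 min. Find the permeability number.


Formula: Permeability Number P = (V * H) / (p * A * t)
Numerator: V * H = 704 * 9.4 = 6617.6
Denominator: p * A * t = 8.8 * 18.0 * 1.19 = 188.496
P = 6617.6 / 188.496 = 35.1074

35.1074


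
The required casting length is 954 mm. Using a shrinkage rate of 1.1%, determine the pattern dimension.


Formula: L_pattern = L_casting * (1 + shrinkage_rate/100)
Shrinkage factor = 1 + 1.1/100 = 1.011
L_pattern = 954 mm * 1.011 = 964.4940 mm

Answer: 964.4940 mm


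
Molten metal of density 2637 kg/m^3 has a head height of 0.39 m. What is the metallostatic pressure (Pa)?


Formula: P = rho * g * h
rho * g = 2637 * 9.81 = 25868.97 N/m^3
P = 25868.97 * 0.39 = 10088.8983 Pa

10088.8983 Pa


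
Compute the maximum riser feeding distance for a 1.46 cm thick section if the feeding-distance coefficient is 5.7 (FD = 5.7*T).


Formula: FD = 5.7 * T  (riser feeding-distance rule)
FD = 5.7 * 1.46 cm = 8.3220 cm

Final answer: 8.3220 cm


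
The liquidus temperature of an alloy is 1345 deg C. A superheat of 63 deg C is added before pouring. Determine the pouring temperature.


Formula: T_pour = T_melt + Superheat
T_pour = 1345 + 63 = 1408 deg C

Final answer: 1408 deg C


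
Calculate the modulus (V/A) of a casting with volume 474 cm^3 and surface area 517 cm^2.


Formula: Casting Modulus M = V / A
M = 474 cm^3 / 517 cm^2 = 0.9168 cm

0.9168 cm


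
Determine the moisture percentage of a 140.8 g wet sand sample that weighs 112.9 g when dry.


Formula: MC = (W_wet - W_dry) / W_wet * 100
Water mass = 140.8 - 112.9 = 27.9 g
MC = 27.9 / 140.8 * 100 = 19.8153%


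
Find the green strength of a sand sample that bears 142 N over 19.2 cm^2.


Formula: Compressive Strength = Force / Area
Strength = 142 N / 19.2 cm^2 = 7.3958 N/cm^2

Answer: 7.3958 N/cm^2


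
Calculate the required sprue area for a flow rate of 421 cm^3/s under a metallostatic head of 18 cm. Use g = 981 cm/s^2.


Formula: v = sqrt(2*g*h), A = Q/v
Velocity: v = sqrt(2 * 981 * 18) = sqrt(35316) = 187.9255 cm/s
Sprue area: A = Q / v = 421 / 187.9255 = 2.2402 cm^2

2.2402 cm^2


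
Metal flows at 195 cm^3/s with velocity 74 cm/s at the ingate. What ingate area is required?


Formula: A_ingate = Q / v  (continuity equation)
A = 195 cm^3/s / 74 cm/s = 2.6351 cm^2

Answer: 2.6351 cm^2


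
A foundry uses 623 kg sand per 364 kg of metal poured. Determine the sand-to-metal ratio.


Formula: Sand-to-Metal Ratio = W_sand / W_metal
Ratio = 623 kg / 364 kg = 1.7115

Final answer: 1.7115


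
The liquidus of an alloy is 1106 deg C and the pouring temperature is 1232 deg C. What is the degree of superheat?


Formula: Superheat = T_pour - T_melt
Superheat = 1232 - 1106 = 126 deg C


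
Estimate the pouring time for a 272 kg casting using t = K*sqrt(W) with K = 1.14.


Formula: t = K * sqrt(W)
sqrt(W) = sqrt(272) = 16.49242
t = 1.14 * 16.49242 = 18.8014 s


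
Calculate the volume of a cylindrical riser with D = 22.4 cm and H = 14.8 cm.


Formula: V = pi * (D/2)^2 * H  (cylinder volume)
Radius = D/2 = 22.4/2 = 11.2 cm
V = pi * 11.2^2 * 14.8 = 5832.4045 cm^3


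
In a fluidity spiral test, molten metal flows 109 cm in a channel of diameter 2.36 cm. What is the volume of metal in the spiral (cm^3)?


Formula: V = pi * (d/2)^2 * L  (cylinder volume)
Radius = 2.36/2 = 1.18 cm
V = pi * 1.18^2 * 109 = 476.8045 cm^3

476.8045 cm^3


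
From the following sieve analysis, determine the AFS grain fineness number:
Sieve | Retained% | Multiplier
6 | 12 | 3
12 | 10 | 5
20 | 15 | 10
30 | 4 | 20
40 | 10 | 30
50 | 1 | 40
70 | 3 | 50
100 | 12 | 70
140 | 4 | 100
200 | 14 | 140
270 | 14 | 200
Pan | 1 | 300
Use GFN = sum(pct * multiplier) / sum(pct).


Formula: GFN = sum(pct * multiplier) / sum(pct)
sum(pct * multiplier) = 7106
sum(pct) = 100
GFN = 7106 / 100 = 71.06

71.06


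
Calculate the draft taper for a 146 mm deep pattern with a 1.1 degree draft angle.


Formula: taper = depth * tan(draft_angle)
tan(1.1 deg) = 0.0192010
taper = 146 mm * 0.0192010 = 2.8033 mm


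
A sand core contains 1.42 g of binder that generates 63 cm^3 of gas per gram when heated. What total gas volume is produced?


Formula: V_gas = W_binder * gas_evolution_rate
V = 1.42 g * 63 cm^3/g = 89.4600 cm^3

Answer: 89.4600 cm^3


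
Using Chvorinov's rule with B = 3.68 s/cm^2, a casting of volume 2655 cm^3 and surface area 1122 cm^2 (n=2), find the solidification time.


Formula: t_s = B * (V/A)^n  (Chvorinov's rule, n=2)
Modulus M = V/A = 2655/1122 = 2.366310 cm
M^2 = 2.366310^2 = 5.599423 cm^2
t_s = 3.68 * 5.599423 = 20.6059 s


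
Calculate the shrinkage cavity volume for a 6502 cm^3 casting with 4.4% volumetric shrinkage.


Formula: V_shrink = V_casting * shrinkage_pct / 100
V_shrink = 6502 cm^3 * 4.4 / 100 = 286.0880 cm^3

Final answer: 286.0880 cm^3


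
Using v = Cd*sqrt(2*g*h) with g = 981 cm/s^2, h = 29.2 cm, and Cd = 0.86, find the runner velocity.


Formula: v = Cd * sqrt(2 * g * h)  (Torricelli with discharge coefficient)
2*g*h = 2 * 981 * 29.2 = 57290.4 cm^2/s^2
sqrt(57290.4) = 239.35413 cm/s
v = 0.86 * 239.35413 = 205.8446 cm/s

Final answer: 205.8446 cm/s


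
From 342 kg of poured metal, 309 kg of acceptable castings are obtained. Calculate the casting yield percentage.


Formula: Casting Yield = (W_good / W_total) * 100
Yield = (309 kg / 342 kg) * 100 = 90.3509%

Answer: 90.3509%


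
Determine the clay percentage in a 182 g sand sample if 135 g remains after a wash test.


Formula: Clay% = (W_total - W_washed) / W_total * 100
Clay mass = 182 - 135 = 47 g
Clay% = 47 / 182 * 100 = 25.8242%

25.8242%


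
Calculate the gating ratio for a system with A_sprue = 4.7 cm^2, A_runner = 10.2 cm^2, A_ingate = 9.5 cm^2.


Sprue:Runner:Ingate = 1 : 10.2/4.7 : 9.5/4.7 = 1:2.17:2.02

Final answer: 1:2.17:2.02


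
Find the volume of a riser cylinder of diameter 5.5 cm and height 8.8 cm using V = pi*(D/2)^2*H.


Formula: V = pi * (D/2)^2 * H  (cylinder volume)
Radius = D/2 = 5.5/2 = 2.75 cm
V = pi * 2.75^2 * 8.8 = 209.0730 cm^3

209.0730 cm^3


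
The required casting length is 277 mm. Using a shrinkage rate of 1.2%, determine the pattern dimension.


Formula: L_pattern = L_casting * (1 + shrinkage_rate/100)
Shrinkage factor = 1 + 1.2/100 = 1.012
L_pattern = 277 mm * 1.012 = 280.3240 mm

280.3240 mm


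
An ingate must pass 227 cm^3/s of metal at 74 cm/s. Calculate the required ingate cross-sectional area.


Formula: A_ingate = Q / v  (continuity equation)
A = 227 cm^3/s / 74 cm/s = 3.0676 cm^2

Final answer: 3.0676 cm^2


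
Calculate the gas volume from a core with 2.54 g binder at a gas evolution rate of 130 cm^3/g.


Formula: V_gas = W_binder * gas_evolution_rate
V = 2.54 g * 130 cm^3/g = 330.2000 cm^3

Final answer: 330.2000 cm^3


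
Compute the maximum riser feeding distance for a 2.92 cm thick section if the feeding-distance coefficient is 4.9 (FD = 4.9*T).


Formula: FD = 4.9 * T  (riser feeding-distance rule)
FD = 4.9 * 2.92 cm = 14.3080 cm

14.3080 cm


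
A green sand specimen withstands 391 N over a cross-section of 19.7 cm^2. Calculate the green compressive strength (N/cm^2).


Formula: Compressive Strength = Force / Area
Strength = 391 N / 19.7 cm^2 = 19.8477 N/cm^2

Answer: 19.8477 N/cm^2


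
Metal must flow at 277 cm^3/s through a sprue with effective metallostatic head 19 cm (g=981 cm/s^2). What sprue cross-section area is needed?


Formula: v = sqrt(2*g*h), A = Q/v
Velocity: v = sqrt(2 * 981 * 19) = sqrt(37278) = 193.0751 cm/s
Sprue area: A = Q / v = 277 / 193.0751 = 1.4347 cm^2

Final answer: 1.4347 cm^2


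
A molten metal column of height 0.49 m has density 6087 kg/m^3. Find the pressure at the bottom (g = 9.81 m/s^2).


Formula: P = rho * g * h
rho * g = 6087 * 9.81 = 59713.47 N/m^3
P = 59713.47 * 0.49 = 29259.6003 Pa

Final answer: 29259.6003 Pa


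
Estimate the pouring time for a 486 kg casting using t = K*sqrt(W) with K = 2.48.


Formula: t = K * sqrt(W)
sqrt(W) = sqrt(486) = 22.04541
t = 2.48 * 22.04541 = 54.6726 s

Final answer: 54.6726 s


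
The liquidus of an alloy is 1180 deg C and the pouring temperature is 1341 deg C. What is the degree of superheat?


Formula: Superheat = T_pour - T_melt
Superheat = 1341 - 1180 = 161 deg C


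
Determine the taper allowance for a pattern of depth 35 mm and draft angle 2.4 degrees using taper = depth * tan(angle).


Formula: taper = depth * tan(draft_angle)
tan(2.4 deg) = 0.0419124
taper = 35 mm * 0.0419124 = 1.4669 mm

Answer: 1.4669 mm


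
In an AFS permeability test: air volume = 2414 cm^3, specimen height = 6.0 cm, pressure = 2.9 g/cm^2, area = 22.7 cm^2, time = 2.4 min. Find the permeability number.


Formula: Permeability Number P = (V * H) / (p * A * t)
Numerator: V * H = 2414 * 6.0 = 14484.0
Denominator: p * A * t = 2.9 * 22.7 * 2.4 = 157.992
P = 14484.0 / 157.992 = 91.6755

Answer: 91.6755


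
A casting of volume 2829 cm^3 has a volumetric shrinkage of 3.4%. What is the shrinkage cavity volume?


Formula: V_shrink = V_casting * shrinkage_pct / 100
V_shrink = 2829 cm^3 * 3.4 / 100 = 96.1860 cm^3


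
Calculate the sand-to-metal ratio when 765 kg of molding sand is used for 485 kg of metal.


Formula: Sand-to-Metal Ratio = W_sand / W_metal
Ratio = 765 kg / 485 kg = 1.5773


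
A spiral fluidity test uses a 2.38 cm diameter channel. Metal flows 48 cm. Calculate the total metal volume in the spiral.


Formula: V = pi * (d/2)^2 * L  (cylinder volume)
Radius = 2.38/2 = 1.19 cm
V = pi * 1.19^2 * 48 = 213.5428 cm^3

213.5428 cm^3


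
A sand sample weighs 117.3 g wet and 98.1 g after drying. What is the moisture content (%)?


Formula: MC = (W_wet - W_dry) / W_wet * 100
Water mass = 117.3 - 98.1 = 19.2 g
MC = 19.2 / 117.3 * 100 = 16.3683%


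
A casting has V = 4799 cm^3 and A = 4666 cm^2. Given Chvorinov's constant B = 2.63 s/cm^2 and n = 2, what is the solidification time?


Formula: t_s = B * (V/A)^n  (Chvorinov's rule, n=2)
Modulus M = V/A = 4799/4666 = 1.028504 cm
M^2 = 1.028504^2 = 1.057820 cm^2
t_s = 2.63 * 1.057820 = 2.7821 s

2.7821 s


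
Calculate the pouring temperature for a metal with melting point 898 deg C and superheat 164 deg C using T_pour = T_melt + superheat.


Formula: T_pour = T_melt + Superheat
T_pour = 898 + 164 = 1062 deg C

1062 deg C


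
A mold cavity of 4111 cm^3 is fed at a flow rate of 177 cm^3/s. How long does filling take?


Formula: t_fill = V_mold / Q_flow
t = 4111 cm^3 / 177 cm^3/s = 23.2260 s


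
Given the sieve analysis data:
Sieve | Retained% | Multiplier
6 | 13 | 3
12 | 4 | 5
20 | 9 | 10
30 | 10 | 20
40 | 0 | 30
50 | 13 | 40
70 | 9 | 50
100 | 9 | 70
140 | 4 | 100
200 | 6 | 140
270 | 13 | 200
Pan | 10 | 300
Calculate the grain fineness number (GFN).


Formula: GFN = sum(pct * multiplier) / sum(pct)
sum(pct * multiplier) = 8789
sum(pct) = 100
GFN = 8789 / 100 = 87.89

Answer: 87.89


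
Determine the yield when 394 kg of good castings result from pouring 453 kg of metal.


Formula: Casting Yield = (W_good / W_total) * 100
Yield = (394 kg / 453 kg) * 100 = 86.9757%

Answer: 86.9757%


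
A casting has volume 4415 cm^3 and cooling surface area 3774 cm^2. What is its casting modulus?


Formula: Casting Modulus M = V / A
M = 4415 cm^3 / 3774 cm^2 = 1.1698 cm

Answer: 1.1698 cm


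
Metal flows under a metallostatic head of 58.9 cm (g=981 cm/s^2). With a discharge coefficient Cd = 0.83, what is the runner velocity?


Formula: v = Cd * sqrt(2 * g * h)  (Torricelli with discharge coefficient)
2*g*h = 2 * 981 * 58.9 = 115561.8 cm^2/s^2
sqrt(115561.8) = 339.94382 cm/s
v = 0.83 * 339.94382 = 282.1534 cm/s

Answer: 282.1534 cm/s


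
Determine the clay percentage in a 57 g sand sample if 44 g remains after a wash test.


Formula: Clay% = (W_total - W_washed) / W_total * 100
Clay mass = 57 - 44 = 13 g
Clay% = 13 / 57 * 100 = 22.8070%

Answer: 22.8070%


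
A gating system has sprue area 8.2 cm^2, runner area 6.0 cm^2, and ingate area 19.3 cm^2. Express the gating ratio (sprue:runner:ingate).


Sprue:Runner:Ingate = 1 : 6.0/8.2 : 19.3/8.2 = 1:0.73:2.35

1:0.73:2.35


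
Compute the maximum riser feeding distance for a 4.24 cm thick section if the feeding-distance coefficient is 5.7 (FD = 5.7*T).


Formula: FD = 5.7 * T  (riser feeding-distance rule)
FD = 5.7 * 4.24 cm = 24.1680 cm

Final answer: 24.1680 cm


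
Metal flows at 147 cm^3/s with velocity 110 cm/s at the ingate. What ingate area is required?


Formula: A_ingate = Q / v  (continuity equation)
A = 147 cm^3/s / 110 cm/s = 1.3364 cm^2

Answer: 1.3364 cm^2


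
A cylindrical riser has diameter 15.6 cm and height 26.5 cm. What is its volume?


Formula: V = pi * (D/2)^2 * H  (cylinder volume)
Radius = D/2 = 15.6/2 = 7.8 cm
V = pi * 7.8^2 * 26.5 = 5065.0642 cm^3


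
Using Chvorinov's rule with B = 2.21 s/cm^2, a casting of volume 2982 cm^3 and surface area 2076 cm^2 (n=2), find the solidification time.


Formula: t_s = B * (V/A)^n  (Chvorinov's rule, n=2)
Modulus M = V/A = 2982/2076 = 1.436416 cm
M^2 = 1.436416^2 = 2.063291 cm^2
t_s = 2.21 * 2.063291 = 4.5599 s


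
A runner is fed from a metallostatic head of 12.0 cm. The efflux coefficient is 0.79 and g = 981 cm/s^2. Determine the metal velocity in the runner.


Formula: v = Cd * sqrt(2 * g * h)  (Torricelli with discharge coefficient)
2*g*h = 2 * 981 * 12.0 = 23544.0 cm^2/s^2
sqrt(23544.0) = 153.44054 cm/s
v = 0.79 * 153.44054 = 121.2180 cm/s

Final answer: 121.2180 cm/s


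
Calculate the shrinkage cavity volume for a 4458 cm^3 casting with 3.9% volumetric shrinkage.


Formula: V_shrink = V_casting * shrinkage_pct / 100
V_shrink = 4458 cm^3 * 3.9 / 100 = 173.8620 cm^3


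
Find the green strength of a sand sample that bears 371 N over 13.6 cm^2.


Formula: Compressive Strength = Force / Area
Strength = 371 N / 13.6 cm^2 = 27.2794 N/cm^2

Answer: 27.2794 N/cm^2


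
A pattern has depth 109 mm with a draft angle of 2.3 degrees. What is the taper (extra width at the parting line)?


Formula: taper = depth * tan(draft_angle)
tan(2.3 deg) = 0.0401641
taper = 109 mm * 0.0401641 = 4.3779 mm

4.3779 mm


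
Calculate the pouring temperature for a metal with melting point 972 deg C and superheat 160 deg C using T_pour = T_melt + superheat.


Formula: T_pour = T_melt + Superheat
T_pour = 972 + 160 = 1132 deg C

Answer: 1132 deg C


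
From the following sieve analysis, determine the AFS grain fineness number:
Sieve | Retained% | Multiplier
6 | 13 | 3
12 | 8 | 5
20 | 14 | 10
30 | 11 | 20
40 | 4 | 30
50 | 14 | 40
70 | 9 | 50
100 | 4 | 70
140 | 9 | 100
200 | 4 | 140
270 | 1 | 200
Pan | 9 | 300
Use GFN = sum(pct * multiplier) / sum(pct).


Formula: GFN = sum(pct * multiplier) / sum(pct)
sum(pct * multiplier) = 6209
sum(pct) = 100
GFN = 6209 / 100 = 62.09


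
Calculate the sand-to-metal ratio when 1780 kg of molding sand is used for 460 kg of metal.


Formula: Sand-to-Metal Ratio = W_sand / W_metal
Ratio = 1780 kg / 460 kg = 3.8696

Answer: 3.8696


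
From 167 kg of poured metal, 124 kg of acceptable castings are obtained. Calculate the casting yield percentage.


Formula: Casting Yield = (W_good / W_total) * 100
Yield = (124 kg / 167 kg) * 100 = 74.2515%

74.2515%


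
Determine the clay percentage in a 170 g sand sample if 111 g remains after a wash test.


Formula: Clay% = (W_total - W_washed) / W_total * 100
Clay mass = 170 - 111 = 59 g
Clay% = 59 / 170 * 100 = 34.7059%


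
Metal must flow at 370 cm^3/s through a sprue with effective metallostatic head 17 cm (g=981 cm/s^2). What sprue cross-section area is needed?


Formula: v = sqrt(2*g*h), A = Q/v
Velocity: v = sqrt(2 * 981 * 17) = sqrt(33354) = 182.6308 cm/s
Sprue area: A = Q / v = 370 / 182.6308 = 2.0259 cm^2

Answer: 2.0259 cm^2


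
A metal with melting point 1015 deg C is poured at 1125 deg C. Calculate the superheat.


Formula: Superheat = T_pour - T_melt
Superheat = 1125 - 1015 = 110 deg C

110 deg C


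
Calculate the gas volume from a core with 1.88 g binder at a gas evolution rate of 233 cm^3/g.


Formula: V_gas = W_binder * gas_evolution_rate
V = 1.88 g * 233 cm^3/g = 438.0400 cm^3

Answer: 438.0400 cm^3


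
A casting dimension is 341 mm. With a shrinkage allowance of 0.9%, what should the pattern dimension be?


Formula: L_pattern = L_casting * (1 + shrinkage_rate/100)
Shrinkage factor = 1 + 0.9/100 = 1.009
L_pattern = 341 mm * 1.009 = 344.0690 mm


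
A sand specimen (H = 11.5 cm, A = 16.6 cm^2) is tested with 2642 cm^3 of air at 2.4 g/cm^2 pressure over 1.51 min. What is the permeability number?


Formula: Permeability Number P = (V * H) / (p * A * t)
Numerator: V * H = 2642 * 11.5 = 30383.0
Denominator: p * A * t = 2.4 * 16.6 * 1.51 = 60.1584
P = 30383.0 / 60.1584 = 505.0500


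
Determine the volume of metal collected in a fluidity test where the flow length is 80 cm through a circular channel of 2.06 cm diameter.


Formula: V = pi * (d/2)^2 * L  (cylinder volume)
Radius = 2.06/2 = 1.03 cm
V = pi * 1.03^2 * 80 = 266.6333 cm^3

Answer: 266.6333 cm^3


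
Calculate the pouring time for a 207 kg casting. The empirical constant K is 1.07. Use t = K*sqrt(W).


Formula: t = K * sqrt(W)
sqrt(W) = sqrt(207) = 14.38749
t = 1.07 * 14.38749 = 15.3946 s

Answer: 15.3946 s


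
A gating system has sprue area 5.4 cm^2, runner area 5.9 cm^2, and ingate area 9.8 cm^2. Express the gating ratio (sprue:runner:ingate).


Sprue:Runner:Ingate = 1 : 5.9/5.4 : 9.8/5.4 = 1:1.09:1.81

Final answer: 1:1.09:1.81


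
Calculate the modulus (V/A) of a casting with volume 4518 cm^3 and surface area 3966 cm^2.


Formula: Casting Modulus M = V / A
M = 4518 cm^3 / 3966 cm^2 = 1.1392 cm


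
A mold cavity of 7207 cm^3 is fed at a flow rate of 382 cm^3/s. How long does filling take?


Formula: t_fill = V_mold / Q_flow
t = 7207 cm^3 / 382 cm^3/s = 18.8665 s

18.8665 s


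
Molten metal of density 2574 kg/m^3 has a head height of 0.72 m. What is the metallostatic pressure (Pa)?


Formula: P = rho * g * h
rho * g = 2574 * 9.81 = 25250.94 N/m^3
P = 25250.94 * 0.72 = 18180.6768 Pa


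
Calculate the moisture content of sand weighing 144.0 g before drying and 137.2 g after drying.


Formula: MC = (W_wet - W_dry) / W_wet * 100
Water mass = 144.0 - 137.2 = 6.8 g
MC = 6.8 / 144.0 * 100 = 4.7222%

Final answer: 4.7222%


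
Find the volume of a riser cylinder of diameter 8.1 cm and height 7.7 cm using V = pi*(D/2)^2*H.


Formula: V = pi * (D/2)^2 * H  (cylinder volume)
Radius = D/2 = 8.1/2 = 4.05 cm
V = pi * 4.05^2 * 7.7 = 396.7808 cm^3

396.7808 cm^3


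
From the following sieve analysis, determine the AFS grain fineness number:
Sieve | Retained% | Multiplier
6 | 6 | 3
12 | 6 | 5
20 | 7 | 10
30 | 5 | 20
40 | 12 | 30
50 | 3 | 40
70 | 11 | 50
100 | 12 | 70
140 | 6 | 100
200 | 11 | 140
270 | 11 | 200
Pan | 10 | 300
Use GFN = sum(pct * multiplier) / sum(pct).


Formula: GFN = sum(pct * multiplier) / sum(pct)
sum(pct * multiplier) = 9428
sum(pct) = 100
GFN = 9428 / 100 = 94.28

Answer: 94.28


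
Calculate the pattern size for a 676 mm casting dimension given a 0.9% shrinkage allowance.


Formula: L_pattern = L_casting * (1 + shrinkage_rate/100)
Shrinkage factor = 1 + 0.9/100 = 1.009
L_pattern = 676 mm * 1.009 = 682.0840 mm

Final answer: 682.0840 mm


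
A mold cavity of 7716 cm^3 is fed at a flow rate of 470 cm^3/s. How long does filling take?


Formula: t_fill = V_mold / Q_flow
t = 7716 cm^3 / 470 cm^3/s = 16.4170 s

16.4170 s


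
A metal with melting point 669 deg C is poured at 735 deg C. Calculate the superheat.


Formula: Superheat = T_pour - T_melt
Superheat = 735 - 669 = 66 deg C

Final answer: 66 deg C
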